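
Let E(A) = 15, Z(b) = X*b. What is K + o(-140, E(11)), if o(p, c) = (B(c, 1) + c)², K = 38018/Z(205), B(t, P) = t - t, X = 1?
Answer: 84143/205 ≈ 410.45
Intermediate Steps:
Z(b) = b (Z(b) = 1*b = b)
B(t, P) = 0
K = 38018/205 ≈ 185.45
o(p, c) = c² (o(p, c) = (0 + c)² = c²)
K + o(-140, E(11)) = 38018/205 + 15² = 38018/205 + 225 = 84143/205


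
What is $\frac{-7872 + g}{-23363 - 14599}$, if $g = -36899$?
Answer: $\frac{44771}{37962} \approx 1.1794$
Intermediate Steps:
$\frac{-7872 + g}{-23363 - 14599} = \frac{-7872 - 36899}{-23363 - 14599} = - \frac{44771}{-37962} = \left(-44771\right) \left(- \frac{1}{37962}\right) = \frac{44771}{37962}$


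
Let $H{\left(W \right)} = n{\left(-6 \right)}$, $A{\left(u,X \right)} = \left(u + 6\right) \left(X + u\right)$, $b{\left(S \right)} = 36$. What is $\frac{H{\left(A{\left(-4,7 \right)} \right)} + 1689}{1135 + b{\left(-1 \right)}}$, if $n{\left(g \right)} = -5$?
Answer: $\frac{1684}{1171} \approx 1.4381$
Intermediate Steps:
$A{\left(u,X \right)} = \left(6 + u\right) \left(X + u\right)$
$H{\left(W \right)} = -5$
$\frac{H{\left(A{\left(-4,7 \right)} \right)} + 1689}{1135 + b{\left(-1 \right)}} = \frac{-5 + 1689}{1135 + 36} = \frac{1684}{1171}$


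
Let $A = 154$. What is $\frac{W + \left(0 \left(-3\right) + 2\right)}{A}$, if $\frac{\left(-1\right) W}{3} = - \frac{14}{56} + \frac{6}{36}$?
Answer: $\frac{9}{616} \approx 0.01461$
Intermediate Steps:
$W = \frac{1}{4}$ ($W = - 3 \left(- \frac{14}{56} + \frac{6}{36}\right) = - 3 \left(\left(-14\right) \frac{1}{56} + 6 \cdot \frac{1}{36}\right) = - 3 \left(- \frac{1}{4} + \frac{1}{6}\right) = \left(-3\right) \left(- \frac{1}{12}\right) = \frac{1}{4} \approx 0.25$)
$\frac{W + \left(0 \left(-3\right) + 2\right)}{A} = \frac{\frac{1}{4} + \left(0 \left(-3\right) + 2\right)}{154} = \frac{\frac{1}{4} + \left(0 + 2\right)}{154} = \frac{\frac{1}{4} + 2}{154} = \frac{1}{154} \cdot \frac{9}{4} = \frac{9}{616}$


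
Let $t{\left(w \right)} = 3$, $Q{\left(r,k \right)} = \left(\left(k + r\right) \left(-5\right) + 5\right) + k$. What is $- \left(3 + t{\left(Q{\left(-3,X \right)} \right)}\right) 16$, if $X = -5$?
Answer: $-96$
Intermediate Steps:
$Q{\left(r,k \right)} = 5 - 5 r - 4 k$ ($Q{\left(r,k \right)} = \left(\left(- 5 k - 5 r\right) + 5\right) + k = \left(5 - 5 k - 5 r\right) + k = 5 - 5 r - 4 k$)
$- \left(3 + t{\left(Q{\left(-3,X \right)} \right)}\right) 16 = - \left(3 + 3\right) 16 = - 6 \cdot 16 = \left(-1\right) 96 = -96$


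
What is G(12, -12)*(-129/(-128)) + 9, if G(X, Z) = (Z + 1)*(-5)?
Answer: 8247/128 ≈ 64.430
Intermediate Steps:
G(X, Z) = -5 - 5*Z (G(X, Z) = (1 + Z)*(-5) = -5 - 5*Z)
G(12, -12)*(-129/(-128)) + 9 = (-5 - 5*(-12))*(-129/(-128)) + 9 = (-5 + 60)*(-129*(-1/128)) + 9 = 55*(129/128) + 9 = 7095/128 + 9 = 8247/128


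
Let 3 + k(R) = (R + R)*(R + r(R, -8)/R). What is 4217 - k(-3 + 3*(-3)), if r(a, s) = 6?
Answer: 3920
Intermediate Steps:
k(R) = -3 + 2*R*(R + 6/R) (k(R) = -3 + (R + R)*(R + 6/R) = -3 + (2*R)*(R + 6/R) = -3 + 2*R*(R + 6/R))
4217 - k(-3 + 3*(-3)) = 4217 - (9 + 2*(-3 + 3*(-3))²) = 4217 - (9 + 2*(-3 - 9)²) = 4217 - (9 + 2*(-12)²) = 4217 - (9 + 2*144) = 4217 - (9 + 288) = 4217 - 1*297 = 4217 - 297 = 3920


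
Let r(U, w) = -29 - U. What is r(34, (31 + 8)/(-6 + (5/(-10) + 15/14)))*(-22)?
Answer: 1386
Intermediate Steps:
r(34, (31 + 8)/(-6 + (5/(-10) + 15/14)))*(-22) = (-29 - 1*34)*(-22) = (-29 - 34)*(-22) = -63*(-22) = 1386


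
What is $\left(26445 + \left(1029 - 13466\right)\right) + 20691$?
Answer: $34699$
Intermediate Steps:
$\left(26445 + \left(1029 - 13466\right)\right) + 20691 = \left(26445 - 12437\right) + 20691 = 14008 + 20691 = 34699$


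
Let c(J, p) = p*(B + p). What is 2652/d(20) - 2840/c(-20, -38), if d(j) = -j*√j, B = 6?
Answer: -355/152 - 663*√5/50 ≈ -31.986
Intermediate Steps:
c(J, p) = p*(6 + p)
d(j) = -j^(3/2)
2652/d(20) - 2840/c(-20, -38) = 2652/((-20^(3/2))) - 2840*(-1/(38*(6 - 38))) = 2652/((-40*√5)) - 2840/((-38*(-32))) = 2652/((-40*√5)) - 2840/1216 = 2652*(-√5/200) - 2840*1/1216 = -663*√5/50 - 355/152 = -355/152 - 663*√5/50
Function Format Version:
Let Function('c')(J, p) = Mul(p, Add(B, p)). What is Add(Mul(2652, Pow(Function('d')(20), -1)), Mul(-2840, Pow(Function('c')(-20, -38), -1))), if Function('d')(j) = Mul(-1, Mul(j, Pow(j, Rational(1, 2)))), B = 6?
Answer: Add(Rational(-355, 152), Mul(Rational(-663, 50), Pow(5, Rational(1, 2)))) ≈ -31.986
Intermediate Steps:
Function('c')(J, p) = Mul(p, Add(6, p))
Function('d')(j) = Mul(-1, Pow(j, Rational(3, 2)))
Add(Mul(2652, Pow(Function('d')(20), -1)), Mul(-2840, Pow(Function('c')(-20, -38), -1))) = Add(Mul(2652, Pow(Mul(-1, Pow(20, Rational(3, 2))), -1)), Mul(-2840, Pow(Mul(-38, Add(6, -38)), -1))) = Add(Mul(2652, Pow(Mul(-1, Mul(40, Pow(5, Rational(1, 2)))), -1)), Mul(-2840, Pow(Mul(-38, -32), -1))) = Add(Mul(2652, Pow(Mul(-40, Pow(5, Rational(1, 2))), -1)), Mul(-2840, Pow(1216, -1))) = Add(Mul(2652, Mul(Rational(-1, 200), Pow(5, Rational(1, 2)))), Mul(-2840, Rational(1, 1216))) = Add(Mul(Rational(-663, 50), Pow(5, Rational(1, 2))), Rational(-355, 152)) = Add(Rational(-355, 152), Mul(Rational(-663, 50), Pow(5, Rational(1, 2))))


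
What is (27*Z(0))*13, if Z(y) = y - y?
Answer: 0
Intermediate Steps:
Z(y) = 0
(27*Z(0))*13 = (27*0)*13 = 0*13 = 0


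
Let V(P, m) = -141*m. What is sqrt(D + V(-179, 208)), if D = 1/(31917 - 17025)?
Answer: 5*I*sqrt(65041193469)/7446 ≈ 171.25*I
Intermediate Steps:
D = 1/14892 ≈ 6.7150e-5
sqrt(D + V(-179, 208)) = sqrt(1/14892 - 141*208) = sqrt(1/14892 - 29328) = sqrt(-436752575/14892) = 5*I*sqrt(65041193469)/7446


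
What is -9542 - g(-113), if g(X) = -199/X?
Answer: -1078445/113 ≈ -9543.8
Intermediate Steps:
-9542 - g(-113) = -9542 - (-199)/(-113) = -9542 - (-199)*(-1)/113 = -9542 - 1*199/113 = -9542 - 199/113 = -1078445/113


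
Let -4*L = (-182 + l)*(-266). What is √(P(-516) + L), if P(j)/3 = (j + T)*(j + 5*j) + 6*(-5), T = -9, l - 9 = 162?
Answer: √19501514/2 ≈ 2208.0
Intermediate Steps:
l = 171 (l = 9 + 162 = 171)
L = -1463/2 (L = -(-182 + 171)*(-266)/4 = -(-11)*(-266)/4 = -¼*2926 = -1463/2 ≈ -731.50)
P(j) = -90 + 18*j*(-9 + j) (P(j) = 3*((j - 9)*(j + 5*j) + 6*(-5)) = 3*((-9 + j)*(6*j) - 30) = 3*(6*j*(-9 + j) - 30) = 3*(-30 + 6*j*(-9 + j)) = -90 + 18*j*(-9 + j))
√(P(-516) + L) = √((-90 - 162*(-516) + 18*(-516)²) - 1463/2) = √((-90 + 83592 + 18*266256) - 1463/2) = √((-90 + 83592 + 4792608) - 1463/2) = √(4876110 - 1463/2) = √(9750757/2) = √19501514/2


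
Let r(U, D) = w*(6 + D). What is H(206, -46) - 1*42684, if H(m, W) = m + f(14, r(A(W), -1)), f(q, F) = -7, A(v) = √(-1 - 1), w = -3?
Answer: -42485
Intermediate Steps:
A(v) = I*√2 (A(v) = √(-2) = I*√2)
r(U, D) = -18 - 3*D (r(U, D) = -3*(6 + D) = -18 - 3*D)
H(m, W) = -7 + m (H(m, W) = m - 7 = -7 + m)
H(206, -46) - 1*42684 = (-7 + 206) - 1*42684 = 199 - 42684 = -42485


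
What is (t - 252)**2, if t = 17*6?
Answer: 22500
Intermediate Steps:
t = 102
(t - 252)**2 = (102 - 252)**2 = (-150)**2 = 22500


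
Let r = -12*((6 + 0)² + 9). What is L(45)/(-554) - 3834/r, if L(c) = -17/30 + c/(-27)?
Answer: 118069/16620 ≈ 7.1040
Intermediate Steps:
L(c) = -17/30 - c/27 (L(c) = -17*1/30 + c*(-1/27) = -17/30 - c/27)
r = -540 (r = -12*(6² + 9) = -12*(36 + 9) = -12*45 = -540)
L(45)/(-554) - 3834/r = (-17/30 - 1/27*45)/(-554) - 3834/(-540) = (-17/30 - 5/3)*(-1/554) - 3834*(-1/540) = -67/30*(-1/554) + 71/10 = 67/16620 + 71/10 = 118069/16620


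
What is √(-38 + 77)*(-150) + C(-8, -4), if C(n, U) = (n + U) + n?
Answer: -20 - 150*√39 ≈ -956.75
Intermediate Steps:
C(n, U) = U + 2*n (C(n, U) = (U + n) + n = U + 2*n)
√(-38 + 77)*(-150) + C(-8, -4) = √(-38 + 77)*(-150) + (-4 + 2*(-8)) = √39*(-150) + (-4 - 16) = -150*√39 - 20 = -20 - 150*√39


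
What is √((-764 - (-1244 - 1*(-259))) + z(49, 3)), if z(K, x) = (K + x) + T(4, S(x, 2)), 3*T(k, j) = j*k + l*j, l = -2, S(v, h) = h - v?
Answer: √2451/3 ≈ 16.503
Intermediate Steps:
T(k, j) = -2*j/3 + j*k/3 (T(k, j) = (j*k - 2*j)/3 = (-2*j + j*k)/3 = -2*j/3 + j*k/3)
z(K, x) = 4/3 + K + x/3 (z(K, x) = (K + x) + (2 - x)*(-2 + 4)/3 = (K + x) + (⅓)*(2 - x)*2 = (K + x) + (4/3 - 2*x/3) = 4/3 + K + x/3)
√((-764 - (-1244 - 1*(-259))) + z(49, 3)) = √((-764 - (-1244 - 1*(-259))) + (4/3 + 49 + (⅓)*3)) = √((-764 - (-1244 + 259)) + (4/3 + 49 + 1)) = √((-764 - 1*(-985)) + 154/3) = √((-764 + 985) + 154/3) = √(221 + 154/3) = √(817/3) = √2451/3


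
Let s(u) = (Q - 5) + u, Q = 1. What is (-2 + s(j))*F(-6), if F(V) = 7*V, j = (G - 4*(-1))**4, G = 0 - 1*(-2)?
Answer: -54180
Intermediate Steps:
G = 2 (G = 0 + 2 = 2)
j = 1296 (j = (2 - 4*(-1))**4 = (2 + 4)**4 = 6**4 = 1296)
s(u) = -4 + u (s(u) = (1 - 5) + u = -4 + u)
(-2 + s(j))*F(-6) = (-2 + (-4 + 1296))*(7*(-6)) = (-2 + 1292)*(-42) = 1290*(-42) = -54180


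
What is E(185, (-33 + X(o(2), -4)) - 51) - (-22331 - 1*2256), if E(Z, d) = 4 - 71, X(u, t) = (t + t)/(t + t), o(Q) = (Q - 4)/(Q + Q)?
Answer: 24520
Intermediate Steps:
o(Q) = (-4 + Q)/(2*Q) (o(Q) = (-4 + Q)/((2*Q)) = (-4 + Q)*(1/(2*Q)) = (-4 + Q)/(2*Q))
X(u, t) = 1 (X(u, t) = (2*t)/((2*t)) = (2*t)*(1/(2*t)) = 1)
E(Z, d) = -67
E(185, (-33 + X(o(2), -4)) - 51) - (-22331 - 1*2256) = -67 - (-22331 - 1*2256) = -67 - (-22331 - 2256) = -67 - 1*(-24587) = -67 + 24587 = 24520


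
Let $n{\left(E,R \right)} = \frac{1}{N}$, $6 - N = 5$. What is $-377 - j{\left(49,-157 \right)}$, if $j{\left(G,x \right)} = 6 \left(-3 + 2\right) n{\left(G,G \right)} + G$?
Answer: $-420$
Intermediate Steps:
$N = 1$ ($N = 6 - 5 = 1$)
$n{\left(E,R \right)} = 1$ ($n{\left(E,R \right)} = 1^{-1} = 1$)
$j{\left(G,x \right)} = -6 + G$ ($j{\left(G,x \right)} = 6 \left(-3 + 2\right) 1 + G = 6 \left(\left(-1\right) 1\right) + G = 6 \left(-1\right) + G = -6 + G$)
$-377 - j{\left(49,-157 \right)} = -377 - \left(-6 + 49\right) = -377 - 43 = -420$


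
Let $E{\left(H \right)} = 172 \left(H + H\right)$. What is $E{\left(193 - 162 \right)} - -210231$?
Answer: $220895$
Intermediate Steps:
$E{\left(H \right)} = 344 H$ ($E{\left(H \right)} = 172 \cdot 2 H = 344 H$)
$E{\left(193 - 162 \right)} - -210231 = 344 \left(193 - 162\right) - -210231 = 344 \cdot 31 + 210231 = 10664 + 210231 = 220895$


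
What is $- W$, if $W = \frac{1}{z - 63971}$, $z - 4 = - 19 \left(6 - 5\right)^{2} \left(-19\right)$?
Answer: $\frac{1}{63606} \approx 1.5722 \cdot 10^{-5}$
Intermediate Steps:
$z = 365$ ($z = 4 + - 19 \left(6 - 5\right)^{2} \left(-19\right) = 4 + - 19 \cdot 1^{2} \left(-19\right) = 4 + \left(-19\right) 1 \left(-19\right) = 4 - -361 = 4 + 361 = 365$)
$W = - \frac{1}{63606}$ ($W = \frac{1}{365 - 63971} = \frac{1}{-63606} = - \frac{1}{63606} \approx -1.5722 \cdot 10^{-5}$)
$- W = \left(-1\right) \left(- \frac{1}{63606}\right) = \frac{1}{63606}$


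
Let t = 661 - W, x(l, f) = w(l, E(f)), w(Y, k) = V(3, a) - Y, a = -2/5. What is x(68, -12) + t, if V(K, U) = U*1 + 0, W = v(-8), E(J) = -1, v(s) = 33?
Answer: 2798/5 ≈ 559.60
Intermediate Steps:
a = -⅖ (a = -2*⅕ = -⅖ ≈ -0.40000)
W = 33
V(K, U) = U (V(K, U) = U + 0 = U)
w(Y, k) = -⅖ - Y
x(l, f) = -⅖ - l
t = 628 (t = 661 - 1*33 = 661 - 33 = 628)
x(68, -12) + t = (-⅖ - 1*68) + 628 = (-⅖ - 68) + 628 = -342/5 + 628 = 2798/5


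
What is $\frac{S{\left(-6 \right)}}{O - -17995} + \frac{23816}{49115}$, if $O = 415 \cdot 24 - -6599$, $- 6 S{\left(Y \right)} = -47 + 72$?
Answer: $\frac{4936400509}{10182718260} \approx 0.48478$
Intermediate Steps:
$S{\left(Y \right)} = - \frac{25}{6}$ ($S{\left(Y \right)} = - \frac{-47 + 72}{6} = \left(- \frac{1}{6}\right) 25 = - \frac{25}{6}$)
$O = 16559$ ($O = 9960 + 6599 = 16559$)
$\frac{S{\left(-6 \right)}}{O - -17995} + \frac{23816}{49115} = - \frac{25}{6 \left(16559 - -17995\right)} + \frac{23816}{49115} = - \frac{25}{6 \left(16559 + 17995\right)} + 23816 \cdot \frac{1}{49115} = - \frac{25}{6 \cdot 34554} + \frac{23816}{49115} = \left(- \frac{25}{6}\right) \frac{1}{34554} + \frac{23816}{49115} = - \frac{25}{207324} + \frac{23816}{49115} = \frac{4936400509}{10182718260}$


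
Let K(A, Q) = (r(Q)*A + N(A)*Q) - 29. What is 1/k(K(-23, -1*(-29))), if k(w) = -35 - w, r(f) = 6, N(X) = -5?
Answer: 1/277 ≈ 0.0036101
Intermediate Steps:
K(A, Q) = -29 - 5*Q + 6*A (K(A, Q) = (6*A - 5*Q) - 29 = (-5*Q + 6*A) - 29 = -29 - 5*Q + 6*A)
1/k(K(-23, -1*(-29))) = 1/(-35 - (-29 - (-5)*(-29) + 6*(-23))) = 1/(-35 - (-29 - 5*29 - 138)) = 1/(-35 - (-29 - 145 - 138)) = 1/(-35 - 1*(-312)) = 1/(-35 + 312) = 1/277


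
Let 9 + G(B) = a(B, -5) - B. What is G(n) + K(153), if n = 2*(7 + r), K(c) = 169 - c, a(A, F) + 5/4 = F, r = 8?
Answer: -117/4 ≈ -29.250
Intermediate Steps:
a(A, F) = -5/4 + F
n = 30 (n = 2*(7 + 8) = 2*15 = 30)
G(B) = -61/4 - B (G(B) = -9 + ((-5/4 - 5) - B) = -9 + (-25/4 - B) = -61/4 - B)
G(n) + K(153) = (-61/4 - 1*30) + (169 - 1*153) = (-61/4 - 30) + (169 - 153) = -181/4 + 16 = -117/4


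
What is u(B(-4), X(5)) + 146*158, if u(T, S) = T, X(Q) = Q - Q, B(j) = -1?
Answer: 23067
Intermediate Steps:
X(Q) = 0
u(B(-4), X(5)) + 146*158 = -1 + 146*158 = -1 + 23068 = 23067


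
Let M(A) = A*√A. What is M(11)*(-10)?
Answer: -110*√11 ≈ -364.83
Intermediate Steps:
M(A) = A^(3/2)
M(11)*(-10) = 11^(3/2)*(-10) = (11*√11)*(-10) = -110*√11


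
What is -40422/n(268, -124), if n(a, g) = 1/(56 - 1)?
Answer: -2223210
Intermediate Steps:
n(a, g) = 1/55
-40422/n(268, -124) = -40422/1/55 = -40422*55 = -2223210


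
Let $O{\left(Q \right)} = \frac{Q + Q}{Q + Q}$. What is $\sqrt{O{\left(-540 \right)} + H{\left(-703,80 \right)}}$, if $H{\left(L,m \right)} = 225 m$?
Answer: $\sqrt{18001} \approx 134.17$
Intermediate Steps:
$O{\left(Q \right)} = 1$ ($O{\left(Q \right)} = \frac{2 Q}{2 Q} = 2 Q \frac{1}{2 Q} = 1$)
$\sqrt{O{\left(-540 \right)} + H{\left(-703,80 \right)}} = \sqrt{1 + 225 \cdot 80} = \sqrt{1 + 18000} = \sqrt{18001}$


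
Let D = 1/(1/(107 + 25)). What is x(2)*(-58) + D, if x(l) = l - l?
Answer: 132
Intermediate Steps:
x(l) = 0
D = 132 (D = 1/(1/132) = 132)
x(2)*(-58) + D = 0*(-58) + 132 = 0 + 132 = 132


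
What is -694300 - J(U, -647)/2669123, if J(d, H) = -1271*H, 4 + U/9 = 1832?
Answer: -1853172921237/2669123 ≈ -6.9430e+5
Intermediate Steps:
U = 16452 (U = -36 + 9*1832 = -36 + 16488 = 16452)
-694300 - J(U, -647)/2669123 = -694300 - (-1271*(-647))/2669123 = -694300 - 822337/2669123 = -1853172921237/2669123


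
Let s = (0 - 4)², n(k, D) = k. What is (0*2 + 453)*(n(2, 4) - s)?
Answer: -6342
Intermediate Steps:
s = 16 (s = (-4)² = 16)
(0*2 + 453)*(n(2, 4) - s) = (0*2 + 453)*(2 - 1*16) = (0 + 453)*(2 - 16) = 453*(-14) = -6342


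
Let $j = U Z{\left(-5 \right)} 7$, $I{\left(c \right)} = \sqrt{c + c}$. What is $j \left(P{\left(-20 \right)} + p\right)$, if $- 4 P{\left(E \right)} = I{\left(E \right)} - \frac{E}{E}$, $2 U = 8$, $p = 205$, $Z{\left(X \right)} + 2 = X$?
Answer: $-40229 + 98 i \sqrt{10} \approx -40229.0 + 309.9 i$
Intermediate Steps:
$Z{\left(X \right)} = -2 + X$
$I{\left(c \right)} = \sqrt{2} \sqrt{c}$ ($I{\left(c \right)} = \sqrt{2 c} = \sqrt{2} \sqrt{c}$)
$U = 4$ ($U = \frac{1}{2} \cdot 8 = 4$)
$j = -196$ ($j = 4 \left(-2 - 5\right) 7 = 4 \left(-7\right) 7 = \left(-28\right) 7 = -196$)
$P{\left(E \right)} = \frac{1}{4} - \frac{\sqrt{2} \sqrt{E}}{4}$ ($P{\left(E \right)} = - \frac{\sqrt{2} \sqrt{E} - \frac{E}{E}}{4} = - \frac{\sqrt{2} \sqrt{E} - 1}{4} = - \frac{-1 + \sqrt{2} \sqrt{E}}{4} = \frac{1}{4} - \frac{\sqrt{2} \sqrt{E}}{4}$)
$j \left(P{\left(-20 \right)} + p\right) = - 196 \left(\left(\frac{1}{4} - \frac{\sqrt{2} \sqrt{-20}}{4}\right) + 205\right) = - 196 \left(\left(\frac{1}{4} - \frac{\sqrt{2} \cdot 2 i \sqrt{5}}{4}\right) + 205\right) = - 196 \left(\left(\frac{1}{4} - \frac{i \sqrt{10}}{2}\right) + 205\right) = - 196 \left(\frac{821}{4} - \frac{i \sqrt{10}}{2}\right) = -40229 + 98 i \sqrt{10}$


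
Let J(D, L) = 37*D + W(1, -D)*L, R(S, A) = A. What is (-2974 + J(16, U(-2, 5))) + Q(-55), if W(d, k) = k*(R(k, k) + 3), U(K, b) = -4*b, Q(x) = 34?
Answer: -6508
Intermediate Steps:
W(d, k) = k*(3 + k) (W(d, k) = k*(k + 3) = k*(3 + k))
J(D, L) = 37*D - D*L*(3 - D) (J(D, L) = 37*D + ((-D)*(3 - D))*L = 37*D + (-D*(3 - D))*L = 37*D - D*L*(3 - D))
(-2974 + J(16, U(-2, 5))) + Q(-55) = (-2974 + 16*(37 + (-4*5)*(-3 + 16))) + 34 = (-2974 + 16*(37 - 20*13)) + 34 = (-2974 + 16*(37 - 260)) + 34 = (-2974 + 16*(-223)) + 34 = (-2974 - 3568) + 34 = -6542 + 34 = -6508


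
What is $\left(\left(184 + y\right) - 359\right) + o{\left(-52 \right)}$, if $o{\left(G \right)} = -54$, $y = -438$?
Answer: $-667$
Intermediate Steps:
$\left(\left(184 + y\right) - 359\right) + o{\left(-52 \right)} = \left(\left(184 - 438\right) - 359\right) - 54 = \left(-254 - 359\right) - 54 = -613 - 54 = -667$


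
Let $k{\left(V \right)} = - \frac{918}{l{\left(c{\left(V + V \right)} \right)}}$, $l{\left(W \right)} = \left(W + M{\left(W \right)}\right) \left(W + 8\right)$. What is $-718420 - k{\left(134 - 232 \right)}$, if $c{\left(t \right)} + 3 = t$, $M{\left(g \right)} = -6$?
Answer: $- \frac{28129734182}{39155} \approx -7.1842 \cdot 10^{5}$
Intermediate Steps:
$c{\left(t \right)} = -3 + t$
$l{\left(W \right)} = \left(-6 + W\right) \left(8 + W\right)$ ($l{\left(W \right)} = \left(W - 6\right) \left(W + 8\right) = \left(-6 + W\right) \left(8 + W\right)$)
$k{\left(V \right)} = - \frac{918}{-54 + \left(-3 + 2 V\right)^{2} + 4 V}$ ($k{\left(V \right)} = - \frac{918}{-48 + \left(-3 + \left(V + V\right)\right)^{2} + 2 \left(-3 + \left(V + V\right)\right)} = - \frac{918}{-48 + \left(-3 + 2 V\right)^{2} + 2 \left(-3 + 2 V\right)} = - \frac{918}{-48 + \left(-3 + 2 V\right)^{2} + \left(-6 + 4 V\right)} = - \frac{918}{-54 + \left(-3 + 2 V\right)^{2} + 4 V}$)
$-718420 - k{\left(134 - 232 \right)} = -718420 - \frac{918}{45 - 4 \left(134 - 232\right)^{2} + 8 \left(134 - 232\right)} = -718420 - \frac{918}{45 - 4 \left(-98\right)^{2} + 8 \left(-98\right)} = -718420 - \frac{918}{45 - 38416 - 784} = -718420 - \frac{918}{-39155} = -718420 - 918 \left(- \frac{1}{39155}\right) = -718420 - - \frac{918}{39155} = -718420 + \frac{918}{39155} = - \frac{28129734182}{39155}$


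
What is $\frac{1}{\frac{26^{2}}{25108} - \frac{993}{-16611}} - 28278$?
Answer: $- \frac{85179300571}{3013440} \approx -28266.0$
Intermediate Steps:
$\frac{1}{\frac{26^{2}}{25108} - \frac{993}{-16611}} - 28278 = \frac{1}{676 \cdot \frac{1}{25108} - - \frac{331}{5537}} - 28278 = \frac{1}{\frac{169}{6277} + \frac{331}{5537}} - 28278 = \frac{1}{\frac{3013440}{34755749}} - 28278 = \frac{34755749}{3013440} - 28278 = - \frac{85179300571}{3013440}$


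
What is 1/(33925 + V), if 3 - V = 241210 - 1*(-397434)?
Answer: -1/604716 ≈ -1.6537e-6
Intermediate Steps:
V = -638641 (V = 3 - (241210 - 1*(-397434)) = 3 - (241210 + 397434) = 3 - 1*638644 = 3 - 638644 = -638641)
1/(33925 + V) = 1/(33925 - 638641) = 1/(-604716) = -1/604716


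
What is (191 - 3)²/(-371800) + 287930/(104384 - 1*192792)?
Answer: -6886066647/2054380900 ≈ -3.3519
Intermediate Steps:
(191 - 3)²/(-371800) + 287930/(104384 - 1*192792) = 188²*(-1/371800) + 287930/(104384 - 192792) = 35344*(-1/371800) + 287930/(-88408) = -4418/46475 + 287930*(-1/88408) = -4418/46475 - 143965/44204 = -6886066647/2054380900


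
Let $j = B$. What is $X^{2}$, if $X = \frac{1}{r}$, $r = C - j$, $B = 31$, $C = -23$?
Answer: $\frac{1}{2916} \approx 0.00034294$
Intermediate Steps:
$j = 31$
$r = -54$ ($r = -23 - 31 = -54$)
$X = - \frac{1}{54}$ ($X = \frac{1}{-54} = - \frac{1}{54} \approx -0.018519$)
$X^{2} = \left(- \frac{1}{54}\right)^{2} = \frac{1}{2916}$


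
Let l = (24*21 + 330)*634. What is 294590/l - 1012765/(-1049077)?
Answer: 422276581885/277352879106 ≈ 1.5225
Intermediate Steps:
l = 528756 (l = (504 + 330)*634 = 834*634 = 528756)
294590/l - 1012765/(-1049077) = 294590/528756 - 1012765/(-1049077) = 294590*(1/528756) - 1012765*(-1/1049077) = 147295/264378 + 1012765/1049077 = 422276581885/277352879106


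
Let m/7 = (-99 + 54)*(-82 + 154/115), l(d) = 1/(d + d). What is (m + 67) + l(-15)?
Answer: 17577847/690 ≈ 25475.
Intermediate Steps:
l(d) = 1/(2*d)
m = 584388/23 (m = 7*((-99 + 54)*(-82 + 154/115)) = 7*(-45*(-82 + 154*(1/115))) = 7*(-45*(-82 + 154/115)) = 7*(-45*(-9276/115)) = 7*(83484/23) = 584388/23 ≈ 25408.)
(m + 67) + l(-15) = (584388/23 + 67) + (1/2)/(-15) = 585929/23 + (1/2)*(-1/15) = 585929/23 - 1/30 = 17577847/690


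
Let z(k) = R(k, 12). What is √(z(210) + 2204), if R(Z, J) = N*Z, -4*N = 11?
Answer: √6506/2 ≈ 40.330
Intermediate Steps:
N = -11/4 (N = -¼*11 = -11/4 ≈ -2.7500)
R(Z, J) = -11*Z/4
z(k) = -11*k/4
√(z(210) + 2204) = √(-11/4*210 + 2204) = √(-1155/2 + 2204) = √(3253/2) = √6506/2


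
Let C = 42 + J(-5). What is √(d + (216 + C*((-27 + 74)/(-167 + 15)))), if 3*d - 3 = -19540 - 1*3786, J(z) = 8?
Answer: 5*I*√3937161/114 ≈ 87.028*I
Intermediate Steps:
d = -23323/3 (d = 1 + (-19540 - 1*3786)/3 = 1 + (-19540 - 3786)/3 = 1 + (⅓)*(-23326) = 1 - 23326/3 = -23323/3 ≈ -7774.3)
C = 50 (C = 42 + 8 = 50)
√(d + (216 + C*((-27 + 74)/(-167 + 15)))) = √(-23323/3 + (216 + 50*((-27 + 74)/(-167 + 15)))) = √(-23323/3 + (216 + 50*(47/(-152)))) = √(-23323/3 + (216 + 50*(47*(-1/152)))) = √(-23323/3 + (216 + 50*(-47/152))) = √(-23323/3 + (216 - 1175/76)) = √(-23323/3 + 15241/76) = √(-1726825/228) = 5*I*√3937161/114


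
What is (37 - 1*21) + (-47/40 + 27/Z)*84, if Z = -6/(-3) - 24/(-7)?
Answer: 63667/190 ≈ 335.09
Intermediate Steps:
Z = 38/7 (Z = -6*(-1/3) - 24*(-1/7) = 2 + 24/7 = 38/7 ≈ 5.4286)
(37 - 1*21) + (-47/40 + 27/Z)*84 = (37 - 1*21) + (-47/40 + 27/(38/7))*84 = (37 - 21) + (-47*1/40 + 27*(7/38))*84 = 16 + (-47/40 + 189/38)*84 = 16 + (2887/760)*84 = 16 + 60627/190 = 63667/190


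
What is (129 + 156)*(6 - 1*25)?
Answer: -5415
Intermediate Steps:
(129 + 156)*(6 - 1*25) = 285*(6 - 25) = 285*(-19) = -5415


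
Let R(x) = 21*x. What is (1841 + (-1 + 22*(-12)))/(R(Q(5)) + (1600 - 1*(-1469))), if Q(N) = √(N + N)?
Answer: 537416/1046039 - 11032*√10/3138117 ≈ 0.50265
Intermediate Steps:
Q(N) = √2*√N (Q(N) = √(2*N) = √2*√N)
(1841 + (-1 + 22*(-12)))/(R(Q(5)) + (1600 - 1*(-1469))) = (1841 + (-1 + 22*(-12)))/(21*(√2*√5) + (1600 - 1*(-1469))) = (1841 + (-1 - 264))/(21*√10 + (1600 + 1469)) = (1841 - 265)/(21*√10 + 3069) = 1576/(3069 + 21*√10)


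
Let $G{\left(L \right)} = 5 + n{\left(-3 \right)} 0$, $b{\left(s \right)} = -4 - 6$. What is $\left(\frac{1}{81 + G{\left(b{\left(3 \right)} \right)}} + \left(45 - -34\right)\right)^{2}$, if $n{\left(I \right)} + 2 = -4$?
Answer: $\frac{46172025}{7396} \approx 6242.8$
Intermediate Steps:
$n{\left(I \right)} = -6$ ($n{\left(I \right)} = -2 - 4 = -6$)
$b{\left(s \right)} = -10$ ($b{\left(s \right)} = -4 - 6 = -10$)
$G{\left(L \right)} = 5$ ($G{\left(L \right)} = 5 - 0 = 5 + 0 = 5$)
$\left(\frac{1}{81 + G{\left(b{\left(3 \right)} \right)}} + \left(45 - -34\right)\right)^{2} = \left(\frac{1}{81 + 5} + \left(45 - -34\right)\right)^{2} = \left(\frac{1}{86} + \left(45 + 34\right)\right)^{2} = \left(\frac{1}{86} + 79\right)^{2} = \left(\frac{6795}{86}\right)^{2} = \frac{46172025}{7396}$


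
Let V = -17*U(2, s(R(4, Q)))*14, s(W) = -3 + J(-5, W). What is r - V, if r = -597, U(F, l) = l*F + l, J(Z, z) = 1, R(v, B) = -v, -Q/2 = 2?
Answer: -2025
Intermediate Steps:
Q = -4 (Q = -2*2 = -4)
s(W) = -2 (s(W) = -3 + 1 = -2)
U(F, l) = l + F*l (U(F, l) = F*l + l = l + F*l)
V = 1428 (V = -(-34)*(1 + 2)*14 = -(-34)*3*14 = -17*(-6)*14 = 102*14 = 1428)
r - V = -597 - 1*1428 = -597 - 1428 = -2025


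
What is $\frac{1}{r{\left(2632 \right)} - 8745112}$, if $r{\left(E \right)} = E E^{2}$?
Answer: $\frac{1}{18224234856} \approx 5.4872 \cdot 10^{-11}$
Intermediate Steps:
$r{\left(E \right)} = E^{3}$
$\frac{1}{r{\left(2632 \right)} - 8745112} = \frac{1}{2632^{3} - 8745112} = \frac{1}{18232979968 - 8745112} = \frac{1}{18224234856}$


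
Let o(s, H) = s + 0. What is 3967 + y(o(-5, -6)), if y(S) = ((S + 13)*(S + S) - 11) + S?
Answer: 3871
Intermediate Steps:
o(s, H) = s
y(S) = -11 + S + 2*S*(13 + S) (y(S) = ((13 + S)*(2*S) - 11) + S = (2*S*(13 + S) - 11) + S = (-11 + 2*S*(13 + S)) + S = -11 + S + 2*S*(13 + S))
3967 + y(o(-5, -6)) = 3967 + (-11 + 2*(-5)² + 27*(-5)) = 3967 + (-11 + 2*25 - 135) = 3967 + (-11 + 50 - 135) = 3967 - 96 = 3871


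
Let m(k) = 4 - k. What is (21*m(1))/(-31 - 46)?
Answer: -9/11 ≈ -0.81818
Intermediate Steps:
(21*m(1))/(-31 - 46) = (21*(4 - 1*1))/(-31 - 46) = (21*(4 - 1))/(-77) = (21*3)*(-1/77) = 63*(-1/77) = -9/11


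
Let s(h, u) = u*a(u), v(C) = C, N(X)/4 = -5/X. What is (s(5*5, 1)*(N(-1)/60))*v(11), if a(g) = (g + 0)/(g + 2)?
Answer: 11/9 ≈ 1.2222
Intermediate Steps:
N(X) = -20/X (N(X) = 4*(-5/X) = -20/X)
a(g) = g/(2 + g)
s(h, u) = u²/(2 + u) (s(h, u) = u*(u/(2 + u)) = u²/(2 + u))
(s(5*5, 1)*(N(-1)/60))*v(11) = ((1²/(2 + 1))*(-20/(-1)/60))*11 = ((1/3)*(-20*(-1)*(1/60)))*11 = ((1*(⅓))*(20*(1/60)))*11 = ((⅓)*(⅓))*11 = (⅑)*11 = 11/9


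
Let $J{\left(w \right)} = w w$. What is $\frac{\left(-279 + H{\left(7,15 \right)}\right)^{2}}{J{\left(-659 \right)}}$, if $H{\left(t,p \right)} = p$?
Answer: $\frac{69696}{434281} \approx 0.16049$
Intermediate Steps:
$J{\left(w \right)} = w^{2}$
$\frac{\left(-279 + H{\left(7,15 \right)}\right)^{2}}{J{\left(-659 \right)}} = \frac{\left(-279 + 15\right)^{2}}{\left(-659\right)^{2}} = \frac{\left(-264\right)^{2}}{434281} = 69696 \cdot \frac{1}{434281} = \frac{69696}{434281}$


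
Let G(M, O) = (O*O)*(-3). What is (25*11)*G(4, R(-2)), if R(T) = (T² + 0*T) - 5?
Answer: -825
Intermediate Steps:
R(T) = -5 + T² (R(T) = (T² + 0) - 5 = T² - 5 = -5 + T²)
G(M, O) = -3*O² (G(M, O) = O²*(-3) = -3*O²)
(25*11)*G(4, R(-2)) = (25*11)*(-3*(-5 + (-2)²)²) = 275*(-3*(-5 + 4)²) = 275*(-3*(-1)²) = 275*(-3*1) = 275*(-3) = -825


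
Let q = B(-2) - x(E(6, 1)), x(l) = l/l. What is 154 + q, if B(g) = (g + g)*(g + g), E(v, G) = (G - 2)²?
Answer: 169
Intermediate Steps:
E(v, G) = (-2 + G)²
B(g) = 4*g² (B(g) = (2*g)*(2*g) = 4*g²)
x(l) = 1
q = 15 (q = 4*(-2)² - 1*1 = 4*4 - 1 = 16 - 1 = 15)
154 + q = 154 + 15 = 169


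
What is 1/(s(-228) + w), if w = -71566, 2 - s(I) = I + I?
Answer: -1/71108 ≈ -1.4063e-5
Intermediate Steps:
s(I) = 2 - 2*I (s(I) = 2 - (I + I) = 2 - 2*I)
1/(s(-228) + w) = 1/((2 - 2*(-228)) - 71566) = 1/((2 + 456) - 71566) = 1/(458 - 71566) = 1/(-71108) = -1/71108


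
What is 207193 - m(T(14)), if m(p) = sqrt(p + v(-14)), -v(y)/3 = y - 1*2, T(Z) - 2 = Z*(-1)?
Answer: 207187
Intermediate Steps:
T(Z) = 2 - Z (T(Z) = 2 + Z*(-1) = 2 - Z)
v(y) = 6 - 3*y (v(y) = -3*(y - 1*2) = -3*(y - 2) = -3*(-2 + y) = 6 - 3*y)
m(p) = sqrt(48 + p) (m(p) = sqrt(p + (6 - 3*(-14))) = sqrt(p + (6 + 42)) = sqrt(p + 48) = sqrt(48 + p))
207193 - m(T(14)) = 207193 - sqrt(48 + (2 - 1*14)) = 207193 - sqrt(48 + (2 - 14)) = 207193 - sqrt(48 - 12) = 207193 - sqrt(36) = 207193 - 1*6 = 207193 - 6 = 207187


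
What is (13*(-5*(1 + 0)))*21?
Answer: -1365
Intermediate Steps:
(13*(-5*(1 + 0)))*21 = (13*(-5*1))*21 = (13*(-5))*21 = -65*21 = -1365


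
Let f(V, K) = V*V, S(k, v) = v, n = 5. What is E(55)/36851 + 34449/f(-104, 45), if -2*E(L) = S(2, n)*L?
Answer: 1267992899/398580416 ≈ 3.1813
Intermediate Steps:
f(V, K) = V²
E(L) = -5*L/2
E(55)/36851 + 34449/f(-104, 45) = -5/2*55/36851 + 34449/((-104)²) = -275/2*1/36851 + 34449/10816 = -275/73702 + 34449*(1/10816) = -275/73702 + 34449/10816 = 1267992899/398580416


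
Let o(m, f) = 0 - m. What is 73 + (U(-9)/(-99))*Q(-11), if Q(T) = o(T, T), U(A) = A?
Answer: 74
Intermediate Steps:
o(m, f) = -m
Q(T) = -T
73 + (U(-9)/(-99))*Q(-11) = 73 + (-9/(-99))*(-1*(-11)) = 73 - 9*(-1/99)*11 = 73 + (1/11)*11 = 73 + 1 = 74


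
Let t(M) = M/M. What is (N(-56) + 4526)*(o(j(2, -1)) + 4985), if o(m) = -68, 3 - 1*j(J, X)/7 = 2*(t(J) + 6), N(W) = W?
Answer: 21978990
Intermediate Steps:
t(M) = 1
j(J, X) = -77 (j(J, X) = 21 - 14*(1 + 6) = 21 - 14*7 = 21 - 7*14 = 21 - 98 = -77)
(N(-56) + 4526)*(o(j(2, -1)) + 4985) = (-56 + 4526)*(-68 + 4985) = 4470*4917 = 21978990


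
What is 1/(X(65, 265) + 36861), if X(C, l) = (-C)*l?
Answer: 1/19636 ≈ 5.0927e-5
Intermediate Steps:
X(C, l) = -C*l
1/(X(65, 265) + 36861) = 1/(-1*65*265 + 36861) = 1/(-17225 + 36861) = 1/19636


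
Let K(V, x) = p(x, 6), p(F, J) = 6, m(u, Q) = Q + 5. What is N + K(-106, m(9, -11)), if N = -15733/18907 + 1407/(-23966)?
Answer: 2315091745/453125162 ≈ 5.1092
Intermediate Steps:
m(u, Q) = 5 + Q
K(V, x) = 6
N = -403659227/453125162 (N = -15733*1/18907 + 1407*(-1/23966) = -15733/18907 - 1407/23966 = -403659227/453125162 ≈ -0.89083)
N + K(-106, m(9, -11)) = -403659227/453125162 + 6 = 2315091745/453125162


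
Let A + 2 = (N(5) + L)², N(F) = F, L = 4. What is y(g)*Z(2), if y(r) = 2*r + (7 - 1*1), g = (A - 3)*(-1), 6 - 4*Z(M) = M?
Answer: -146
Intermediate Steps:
Z(M) = 3/2 - M/4
A = 79 (A = -2 + (5 + 4)² = -2 + 9² = -2 + 81 = 79)
g = -76 (g = (79 - 3)*(-1) = 76*(-1) = -76)
y(r) = 6 + 2*r (y(r) = 2*r + (7 - 1) = 2*r + 6 = 6 + 2*r)
y(g)*Z(2) = (6 + 2*(-76))*(3/2 - ¼*2) = (6 - 152)*(3/2 - ½) = -146*1 = -146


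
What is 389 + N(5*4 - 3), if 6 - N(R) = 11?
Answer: 384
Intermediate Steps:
N(R) = -5 (N(R) = 6 - 1*11 = 6 - 11 = -5)
389 + N(5*4 - 3) = 389 - 5 = 384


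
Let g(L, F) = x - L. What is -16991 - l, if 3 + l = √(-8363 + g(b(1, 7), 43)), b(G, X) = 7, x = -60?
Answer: -16988 - I*√8430 ≈ -16988.0 - 91.815*I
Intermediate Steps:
g(L, F) = -60 - L
l = -3 + I*√8430 (l = -3 + √(-8363 + (-60 - 1*7)) = -3 + √(-8363 + (-60 - 7)) = -3 + √(-8363 - 67) = -3 + √(-8430) = -3 + I*√8430 ≈ -3.0 + 91.815*I)
-16991 - l = -16991 - (-3 + I*√8430) = -16991 + (3 - I*√8430) = -16988 - I*√8430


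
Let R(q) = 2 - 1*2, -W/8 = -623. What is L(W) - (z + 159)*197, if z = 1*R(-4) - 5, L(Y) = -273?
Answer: -30611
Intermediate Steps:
W = 4984 (W = -8*(-623) = 4984)
R(q) = 0 (R(q) = 2 - 2 = 0)
z = -5 (z = 1*0 - 5 = 0 - 5 = -5)
L(W) - (z + 159)*197 = -273 - (-5 + 159)*197 = -273 - 154*197 = -273 - 1*30338 = -273 - 30338 = -30611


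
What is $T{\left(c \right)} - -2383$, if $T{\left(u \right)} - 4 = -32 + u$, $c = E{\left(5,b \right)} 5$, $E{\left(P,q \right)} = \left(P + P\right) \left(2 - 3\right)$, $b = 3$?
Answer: $2305$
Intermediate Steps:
$E{\left(P,q \right)} = - 2 P$ ($E{\left(P,q \right)} = 2 P \left(-1\right) = - 2 P$)
$c = -50$ ($c = \left(-2\right) 5 \cdot 5 = \left(-10\right) 5 = -50$)
$T{\left(u \right)} = -28 + u$ ($T{\left(u \right)} = 4 + \left(-32 + u\right) = -28 + u$)
$T{\left(c \right)} - -2383 = \left(-28 - 50\right) - -2383 = -78 + 2383 = 2305$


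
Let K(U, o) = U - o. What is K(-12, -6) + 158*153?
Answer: 24168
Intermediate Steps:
K(-12, -6) + 158*153 = (-12 - 1*(-6)) + 158*153 = (-12 + 6) + 24174 = -6 + 24174 = 24168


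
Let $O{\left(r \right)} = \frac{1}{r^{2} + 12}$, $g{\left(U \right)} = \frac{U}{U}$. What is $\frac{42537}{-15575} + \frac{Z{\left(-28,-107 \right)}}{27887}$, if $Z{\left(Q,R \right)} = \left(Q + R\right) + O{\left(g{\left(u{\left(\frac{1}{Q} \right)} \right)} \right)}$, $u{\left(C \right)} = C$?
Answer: $- \frac{15448299697}{5646420325} \approx -2.7359$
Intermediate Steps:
$g{\left(U \right)} = 1$
$O{\left(r \right)} = \frac{1}{12 + r^{2}}$
$Z{\left(Q,R \right)} = \frac{1}{13} + Q + R$ ($Z{\left(Q,R \right)} = \left(Q + R\right) + \frac{1}{12 + 1^{2}} = \left(Q + R\right) + \frac{1}{12 + 1} = \left(Q + R\right) + \frac{1}{13} = \frac{1}{13} + Q + R$)
$\frac{42537}{-15575} + \frac{Z{\left(-28,-107 \right)}}{27887} = \frac{42537}{-15575} + \frac{\frac{1}{13} - 28 - 107}{27887} = 42537 \left(- \frac{1}{15575}\right) - \frac{1754}{362531} = - \frac{42537}{15575} - \frac{1754}{362531} = - \frac{15448299697}{5646420325}$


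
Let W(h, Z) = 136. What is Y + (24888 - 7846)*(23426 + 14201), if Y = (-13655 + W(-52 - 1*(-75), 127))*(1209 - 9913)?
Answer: 758908710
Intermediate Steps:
Y = 117669376 (Y = (-13655 + 136)*(1209 - 9913) = -13519*(-8704) = 117669376)
Y + (24888 - 7846)*(23426 + 14201) = 117669376 + (24888 - 7846)*(23426 + 14201) = 117669376 + 17042*37627 = 117669376 + 641239334 = 758908710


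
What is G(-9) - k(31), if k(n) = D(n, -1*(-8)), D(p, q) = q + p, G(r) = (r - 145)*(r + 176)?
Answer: -25757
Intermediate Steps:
G(r) = (-145 + r)*(176 + r)
D(p, q) = p + q
k(n) = 8 + n (k(n) = n - 1*(-8) = n + 8 = 8 + n)
G(-9) - k(31) = (-25520 + (-9)² + 31*(-9)) - (8 + 31) = (-25520 + 81 - 279) - 1*39 = -25718 - 39 = -25757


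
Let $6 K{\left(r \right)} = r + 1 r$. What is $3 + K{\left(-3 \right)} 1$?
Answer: $2$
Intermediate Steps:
$K{\left(r \right)} = \frac{r}{3}$ ($K{\left(r \right)} = \frac{r + 1 r}{6} = \frac{r + r}{6} = \frac{2 r}{6} = \frac{r}{3}$)
$3 + K{\left(-3 \right)} 1 = 3 + \frac{1}{3} \left(-3\right) 1 = 3 - 1 = 2$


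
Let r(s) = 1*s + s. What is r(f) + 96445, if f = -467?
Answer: 95511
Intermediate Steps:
r(s) = 2*s (r(s) = s + s = 2*s)
r(f) + 96445 = 2*(-467) + 96445 = -934 + 96445 = 95511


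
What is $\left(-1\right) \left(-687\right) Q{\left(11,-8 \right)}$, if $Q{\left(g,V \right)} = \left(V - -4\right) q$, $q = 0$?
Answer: $0$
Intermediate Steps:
$Q{\left(g,V \right)} = 0$ ($Q{\left(g,V \right)} = \left(V - -4\right) 0 = \left(V + 4\right) 0 = \left(4 + V\right) 0 = 0$)
$\left(-1\right) \left(-687\right) Q{\left(11,-8 \right)} = \left(-1\right) \left(-687\right) 0 = 687 \cdot 0 = 0$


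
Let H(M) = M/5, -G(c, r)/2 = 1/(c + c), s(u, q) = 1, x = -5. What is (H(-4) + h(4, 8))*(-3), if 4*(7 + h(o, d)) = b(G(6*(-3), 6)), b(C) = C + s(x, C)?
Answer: 2713/120 ≈ 22.608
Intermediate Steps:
G(c, r) = -1/c (G(c, r) = -2/(c + c) = -2*1/(2*c) = -1/c)
H(M) = M/5 (H(M) = M*(1/5) = M/5)
b(C) = 1 + C (b(C) = C + 1 = 1 + C)
h(o, d) = -485/72 (h(o, d) = -7 + (1 - 1/(6*(-3)))/4 = -7 + (1 - 1/(-18))/4 = -7 + (1 - 1*(-1/18))/4 = -7 + (1 + 1/18)/4 = -7 + (1/4)*(19/18) = -7 + 19/72 = -485/72)
(H(-4) + h(4, 8))*(-3) = ((1/5)*(-4) - 485/72)*(-3) = (-4/5 - 485/72)*(-3) = -2713/360*(-3) = 2713/120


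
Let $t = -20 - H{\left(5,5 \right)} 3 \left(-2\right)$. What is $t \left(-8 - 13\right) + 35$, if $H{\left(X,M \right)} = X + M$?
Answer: $-805$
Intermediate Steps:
$H{\left(X,M \right)} = M + X$
$t = 40$ ($t = -20 - \left(5 + 5\right) 3 \left(-2\right) = -20 - 10 \cdot 3 \left(-2\right) = -20 - 30 \left(-2\right) = -20 - -60 = -20 + 60 = 40$)
$t \left(-8 - 13\right) + 35 = 40 \left(-8 - 13\right) + 35 = 40 \left(-21\right) + 35 = -840 + 35 = -805$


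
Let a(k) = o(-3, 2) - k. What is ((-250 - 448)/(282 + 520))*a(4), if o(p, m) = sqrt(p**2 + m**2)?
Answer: 1396/401 - 349*sqrt(13)/401 ≈ 0.34330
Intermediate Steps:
o(p, m) = sqrt(m**2 + p**2)
a(k) = sqrt(13) - k (a(k) = sqrt(2**2 + (-3)**2) - k = sqrt(4 + 9) - k = sqrt(13) - k)
((-250 - 448)/(282 + 520))*a(4) = ((-250 - 448)/(282 + 520))*(sqrt(13) - 1*4) = (-698/802)*(sqrt(13) - 4) = (-698*1/802)*(-4 + sqrt(13)) = -349*(-4 + sqrt(13))/401 = 1396/401 - 349*sqrt(13)/401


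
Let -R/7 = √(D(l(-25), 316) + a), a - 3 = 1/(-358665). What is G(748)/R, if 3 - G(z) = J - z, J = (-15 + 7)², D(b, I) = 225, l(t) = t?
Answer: -687*√29330052388635/572429333 ≈ -6.4997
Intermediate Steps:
a = 1075994/358665 (a = 3 + 1/(-358665) = 3 - 1/358665 = 1075994/358665 ≈ 3.0000)
J = 64 (J = (-8)² = 64)
G(z) = -61 + z (G(z) = 3 - (64 - z) = 3 + (-64 + z) = -61 + z)
R = -7*√29330052388635/358665 (R = -7*√(225 + 1075994/358665) = -7*√29330052388635/358665 ≈ -105.70)
G(748)/R = (-61 + 748)/((-7*√29330052388635/358665)) = 687*(-√29330052388635/572429333) = -687*√29330052388635/572429333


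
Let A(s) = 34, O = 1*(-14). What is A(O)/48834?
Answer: 17/24417 ≈ 0.00069624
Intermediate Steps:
O = -14
A(O)/48834 = 34/48834 = 34*(1/48834) = 17/24417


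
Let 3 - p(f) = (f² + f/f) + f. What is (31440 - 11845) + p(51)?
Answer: 16945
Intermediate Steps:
p(f) = 2 - f - f² (p(f) = 3 - ((f² + f/f) + f) = 3 - ((f² + 1) + f) = 3 - ((1 + f²) + f) = 3 - (1 + f + f²) = 3 + (-1 - f - f²) = 2 - f - f²)
(31440 - 11845) + p(51) = (31440 - 11845) + (2 - 1*51 - 1*51²) = 19595 + (2 - 51 - 1*2601) = 19595 + (2 - 51 - 2601) = 19595 - 2650 = 16945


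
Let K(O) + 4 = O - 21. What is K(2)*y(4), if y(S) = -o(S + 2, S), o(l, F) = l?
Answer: 138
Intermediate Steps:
K(O) = -25 + O (K(O) = -4 + (O - 21) = -4 + (-21 + O) = -25 + O)
y(S) = -2 - S (y(S) = -(S + 2) = -(2 + S) = -2 - S)
K(2)*y(4) = (-25 + 2)*(-2 - 1*4) = -23*(-2 - 4) = -23*(-6) = 138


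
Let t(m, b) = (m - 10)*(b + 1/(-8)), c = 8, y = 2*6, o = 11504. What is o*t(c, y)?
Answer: -273220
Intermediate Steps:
y = 12
t(m, b) = (-10 + m)*(-⅛ + b) (t(m, b) = (-10 + m)*(b - ⅛) = (-10 + m)*(-⅛ + b))
o*t(c, y) = 11504*(5/4 - 10*12 - ⅛*8 + 12*8) = 11504*(5/4 - 120 - 1 + 96) = 11504*(-95/4) = -273220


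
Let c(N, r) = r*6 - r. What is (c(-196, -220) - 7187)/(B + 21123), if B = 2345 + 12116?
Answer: -8287/35584 ≈ -0.23289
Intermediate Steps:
c(N, r) = 5*r (c(N, r) = 6*r - r = 5*r)
B = 14461
(c(-196, -220) - 7187)/(B + 21123) = (5*(-220) - 7187)/(14461 + 21123) = (-1100 - 7187)/35584 = -8287*1/35584 = -8287/35584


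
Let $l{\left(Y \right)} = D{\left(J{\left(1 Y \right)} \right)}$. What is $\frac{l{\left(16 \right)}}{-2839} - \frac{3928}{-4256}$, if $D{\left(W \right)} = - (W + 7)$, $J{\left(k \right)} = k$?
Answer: $\frac{1406185}{1510348} \approx 0.93103$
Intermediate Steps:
$D{\left(W \right)} = -7 - W$ ($D{\left(W \right)} = - (7 + W) = -7 - W$)
$l{\left(Y \right)} = -7 - Y$ ($l{\left(Y \right)} = -7 - 1 Y = -7 - Y$)
$\frac{l{\left(16 \right)}}{-2839} - \frac{3928}{-4256} = \frac{-7 - 16}{-2839} - \frac{3928}{-4256} = \left(-7 - 16\right) \left(- \frac{1}{2839}\right) - - \frac{491}{532} = \left(-23\right) \left(- \frac{1}{2839}\right) + \frac{491}{532} = \frac{23}{2839} + \frac{491}{532} = \frac{1406185}{1510348}$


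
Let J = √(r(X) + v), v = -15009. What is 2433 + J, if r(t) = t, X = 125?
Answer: 2433 + 122*I ≈ 2433.0 + 122.0*I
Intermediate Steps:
J = 122*I (J = √(125 - 15009) = √(-14884) = 122*I ≈ 122.0*I)
2433 + J = 2433 + 122*I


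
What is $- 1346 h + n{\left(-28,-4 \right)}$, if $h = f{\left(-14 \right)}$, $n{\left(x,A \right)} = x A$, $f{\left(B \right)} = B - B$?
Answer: $112$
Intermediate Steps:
$f{\left(B \right)} = 0$
$n{\left(x,A \right)} = A x$
$h = 0$
$- 1346 h + n{\left(-28,-4 \right)} = \left(-1346\right) 0 - -112 = 0 + 112 = 112$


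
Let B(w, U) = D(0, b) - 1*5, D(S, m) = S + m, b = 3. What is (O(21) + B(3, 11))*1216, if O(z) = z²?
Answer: 533824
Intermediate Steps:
B(w, U) = -2 (B(w, U) = (0 + 3) - 1*5 = 3 - 5 = -2)
(O(21) + B(3, 11))*1216 = (21² - 2)*1216 = (441 - 2)*1216 = 439*1216 = 533824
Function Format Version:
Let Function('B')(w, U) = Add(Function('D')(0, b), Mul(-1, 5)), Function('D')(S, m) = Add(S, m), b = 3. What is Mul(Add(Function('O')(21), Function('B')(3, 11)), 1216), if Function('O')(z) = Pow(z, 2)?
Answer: 533824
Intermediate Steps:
Function('B')(w, U) = -2 (Function('B')(w, U) = Add(Add(0, 3), Mul(-1, 5)) = Add(3, -5) = -2)
Mul(Add(Function('O')(21), Function('B')(3, 11)), 1216) = Mul(Add(Pow(21, 2), -2), 1216) = Mul(Add(441, -2), 1216) = Mul(439, 1216) = 533824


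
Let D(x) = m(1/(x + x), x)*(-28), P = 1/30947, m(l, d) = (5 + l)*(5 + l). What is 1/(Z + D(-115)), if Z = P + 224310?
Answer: 409274075/91518273954046 ≈ 4.4721e-6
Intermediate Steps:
m(l, d) = (5 + l)**2
P = 1/30947 ≈ 3.2313e-5
D(x) = -28*(5 + 1/(2*x))**2 (D(x) = (5 + 1/(x + x))**2*(-28) = (5 + 1/(2*x))**2*(-28) = -28*(5 + 1/(2*x))**2)
Z = 6941721571/30947 (Z = 1/30947 + 224310 = 6941721571/30947 ≈ 2.2431e+5)
1/(Z + D(-115)) = 1/(6941721571/30947 - 7*(1 + 10*(-115))**2/(-115)**2) = 1/(6941721571/30947 - 7*1/13225*(1 - 1150)**2) = 1/(6941721571/30947 - 7*1/13225*(-1149)**2) = 1/(6941721571/30947 - 7*1/13225*1320201) = 1/(6941721571/30947 - 9241407/13225) = 1/(91518273954046/409274075) = 409274075/91518273954046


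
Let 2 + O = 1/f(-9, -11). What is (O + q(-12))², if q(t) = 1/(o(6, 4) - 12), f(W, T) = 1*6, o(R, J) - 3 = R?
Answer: 169/36 ≈ 4.6944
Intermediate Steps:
o(R, J) = 3 + R
f(W, T) = 6
q(t) = -⅓ (q(t) = 1/((3 + 6) - 12) = 1/(9 - 12) = 1/(-3) = -⅓)
O = -11/6 (O = -2 + 1/6 = -2 + ⅙ = -11/6 ≈ -1.8333)
(O + q(-12))² = (-11/6 - ⅓)² = (-13/6)² = 169/36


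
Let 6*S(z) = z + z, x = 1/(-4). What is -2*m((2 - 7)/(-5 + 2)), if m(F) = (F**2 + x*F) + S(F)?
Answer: -35/6 ≈ -5.8333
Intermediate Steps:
x = -1/4 ≈ -0.25000
S(z) = z/3 (S(z) = (z + z)/6 = (2*z)/6 = z/3)
m(F) = F**2 + F/12 (m(F) = (F**2 - F/4) + F/3 = F**2 + F/12)
-2*m((2 - 7)/(-5 + 2)) = -2*(2 - 7)/(-5 + 2)*(1/12 + (2 - 7)/(-5 + 2)) = -2*(-5/(-3))*(1/12 - 5/(-3)) = -2*(-5*(-1/3))*(1/12 - 5*(-1/3)) = -10*(1/12 + 5/3)/3 = -10*7/(3*4) = -2*35/12 = -35/6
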